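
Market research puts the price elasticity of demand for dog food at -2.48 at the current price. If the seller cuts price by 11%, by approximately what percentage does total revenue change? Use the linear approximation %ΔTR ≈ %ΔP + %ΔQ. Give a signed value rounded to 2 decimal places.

+16.28%

%ΔQ ≈ Ed × %ΔP = (-2.48) × (-11%) = +27.2800%
%ΔTR ≈ %ΔP + %ΔQ = (-11%) + (+27.2800%) = +16.2800%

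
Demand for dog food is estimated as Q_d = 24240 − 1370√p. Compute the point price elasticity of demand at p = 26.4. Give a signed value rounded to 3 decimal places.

-0.205

dQ_d/dp = −1370/(2√p) = -133.318. At p = 26.4, Q_d = 17200.8.
Ed = (dQ_d/dp)·(p/Q_d) = (-133.318) × (26.4/17200.8) = -0.20461…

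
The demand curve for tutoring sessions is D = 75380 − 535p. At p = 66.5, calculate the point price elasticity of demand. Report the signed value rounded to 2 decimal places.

dD/dp = −535. At p = 66.5, D = 75380 − 535(66.5) = 39802.5.
Ed = (dD/dp)·(p/D) = −535 × (66.5/39802.5) = -0.8938…

-0.89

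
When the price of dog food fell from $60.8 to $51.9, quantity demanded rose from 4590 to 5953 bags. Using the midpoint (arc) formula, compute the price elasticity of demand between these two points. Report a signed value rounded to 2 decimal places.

%ΔQ = (5953 − 4590) / [(4590 + 5953)/2] = 1363/5271.5 = 0.258560…
%ΔP = (51.9 − 60.8) / [(60.8 + 51.9)/2] = -8.9/56.35 = -0.157941…
Arc Ed = %ΔQ / %ΔP = (1363/5271.5) / (-8.9/56.35) = -1.6370…

-1.64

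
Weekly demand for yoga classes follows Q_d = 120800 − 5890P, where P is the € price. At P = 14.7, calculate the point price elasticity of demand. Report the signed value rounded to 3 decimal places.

-2.530

dQ_d/dP = −5890. At P = 14.7, Q_d = 120800 − 5890(14.7) = 34217.
Ed = (dQ_d/dP)·(P/Q_d) = −5890 × (14.7/34217) = -2.53040…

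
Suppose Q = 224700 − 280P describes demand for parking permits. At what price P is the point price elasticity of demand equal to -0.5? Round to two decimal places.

267.50

Ed = −280P/(224700 − 280P). Set this equal to -0.5:
280P = 0.5·(224700 − 280P) ⇒ 280P(1 + 0.5) = 0.5·224700
P = 0.5·224700 / (280·1.5) = 267.5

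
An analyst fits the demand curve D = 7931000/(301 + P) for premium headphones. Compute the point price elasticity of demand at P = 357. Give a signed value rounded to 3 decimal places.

dD/dP = −7931000/(301 + P)² = -18.3179. At P = 357, D = 12053.2.
Ed = (dD/dP)·(P/D) = (-18.3179) × (357/12053.2) = -0.54255…

-0.543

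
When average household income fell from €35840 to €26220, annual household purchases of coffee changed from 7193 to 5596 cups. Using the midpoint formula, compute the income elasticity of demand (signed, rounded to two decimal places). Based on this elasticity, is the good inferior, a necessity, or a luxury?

0.81; necessity

%ΔQ = (5596 − 7193)/[( 7193 + 5596)/2] = -1597/6394.5 = -0.249745…
%ΔIncome = (26220 − 35840)/[( 35840 + 26220)/2] = -9620/31030 = -0.310022…
E_income = (-1597/6394.5) / (-9620/31030) = 0.8055…
0 < E_income < 1 ⇒ normal good, necessity.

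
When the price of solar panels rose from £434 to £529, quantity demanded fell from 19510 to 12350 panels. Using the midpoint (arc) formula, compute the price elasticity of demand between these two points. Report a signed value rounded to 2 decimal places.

%ΔQ = (12350 − 19510) / [(19510 + 12350)/2] = -7160/15930 = -0.449466…
%ΔP = (529 − 434) / [(434 + 529)/2] = 95/481.5 = 0.197300…
Arc Ed = %ΔQ / %ΔP = (-7160/15930) / (95/481.5) = -2.2780…

-2.28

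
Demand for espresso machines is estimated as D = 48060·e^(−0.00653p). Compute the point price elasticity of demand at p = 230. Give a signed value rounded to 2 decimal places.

-1.50

dD/dp = −0.00653·D = -69.8924. At p = 230, D = 10703.3.
Ed = (dD/dp)·(p/D) = (-69.8924) × (230/10703.3) = -1.5019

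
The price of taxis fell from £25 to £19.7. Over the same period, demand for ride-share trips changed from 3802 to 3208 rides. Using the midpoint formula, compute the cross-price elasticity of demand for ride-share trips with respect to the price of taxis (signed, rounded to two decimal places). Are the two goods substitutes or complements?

0.71; substitutes

%ΔQ_{ride-share trips} = (3208 − 3802)/avg = -594/3505 = -0.169472…
%ΔP_{taxis} = (19.7 − 25)/avg = -5.3/22.35 = -0.237136…
E_cross = (-594/3505) / (-5.3/22.35) = 0.7146…
E_cross > 0 ⇒ the goods are substitutes.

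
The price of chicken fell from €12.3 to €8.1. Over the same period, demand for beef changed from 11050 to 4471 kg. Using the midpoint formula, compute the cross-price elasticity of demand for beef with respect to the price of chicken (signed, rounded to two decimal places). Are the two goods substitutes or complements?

2.06; substitutes

%ΔQ_{beef} = (4471 − 11050)/avg = -6579/7760.5 = -0.847754…
%ΔP_{chicken} = (8.1 − 12.3)/avg = -4.2/10.2 = -0.411764…
E_cross = (-6579/7760.5) / (-4.2/10.2) = 2.0588…
E_cross > 0 ⇒ the goods are substitutes.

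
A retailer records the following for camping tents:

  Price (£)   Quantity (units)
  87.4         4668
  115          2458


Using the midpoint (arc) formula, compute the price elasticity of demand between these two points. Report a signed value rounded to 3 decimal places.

-2.274

%ΔQ = (2458 − 4668) / [(4668 + 2458)/2] = -2210/3563 = -0.620263…
%ΔP = (115 − 87.4) / [(87.4 + 115)/2] = 27.6/101.2 = 0.272727…
Arc Ed = %ΔQ / %ΔP = (-2210/3563) / (27.6/101.2) = -2.27430…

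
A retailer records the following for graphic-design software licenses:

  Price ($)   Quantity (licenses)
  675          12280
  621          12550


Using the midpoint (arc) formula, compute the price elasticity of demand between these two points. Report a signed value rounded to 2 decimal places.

%ΔQ = (12550 − 12280) / [(12280 + 12550)/2] = 270/12415 = 0.021747…
%ΔP = (621 − 675) / [(675 + 621)/2] = -54/648 = -0.083333…
Arc Ed = %ΔQ / %ΔP = (270/12415) / (-54/648) = -0.2609…

-0.26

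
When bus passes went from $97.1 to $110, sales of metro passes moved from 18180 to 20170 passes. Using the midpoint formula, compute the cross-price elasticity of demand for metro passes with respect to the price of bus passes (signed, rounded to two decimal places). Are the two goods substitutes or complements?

%ΔQ_{metro passes} = (20170 − 18180)/avg = 1990/19175 = 0.103780…
%ΔP_{bus passes} = (110 − 97.1)/avg = 12.9/103.55 = 0.124577…
E_cross = (1990/19175) / (12.9/103.55) = 0.8330…
E_cross > 0 ⇒ the goods are substitutes.

0.83; substitutes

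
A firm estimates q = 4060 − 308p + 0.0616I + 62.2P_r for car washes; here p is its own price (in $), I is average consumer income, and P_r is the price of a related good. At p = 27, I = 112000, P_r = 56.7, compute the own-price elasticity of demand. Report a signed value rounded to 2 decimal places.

At the given values, q = 4060 − 308(27) + 0.0616(112000) + 62.2(56.7) = 6169.94.
∂q/∂p = −308.
E = (-308) × (27/6169.94) = -1.3478…

-1.35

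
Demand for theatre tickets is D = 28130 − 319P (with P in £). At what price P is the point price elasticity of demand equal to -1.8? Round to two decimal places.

56.69

Ed = −319P/(28130 − 319P). Set this equal to -1.8:
319P = 1.8·(28130 − 319P) ⇒ 319P(1 + 1.8) = 1.8·28130
P = 1.8·28130 / (319·2.8) = 56.6883…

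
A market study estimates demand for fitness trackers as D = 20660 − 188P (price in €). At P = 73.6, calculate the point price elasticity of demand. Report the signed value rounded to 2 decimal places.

dD/dP = −188. At P = 73.6, D = 20660 − 188(73.6) = 6823.2.
Ed = (dD/dP)·(P/D) = −188 × (73.6/6823.2) = -2.0279…

-2.03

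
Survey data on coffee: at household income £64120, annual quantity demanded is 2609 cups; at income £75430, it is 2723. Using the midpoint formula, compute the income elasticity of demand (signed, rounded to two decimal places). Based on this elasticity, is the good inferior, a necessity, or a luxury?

0.26; necessity

%ΔQ = (2723 − 2609)/[( 2609 + 2723)/2] = 114/2666 = 0.042760…
%ΔIncome = (75430 − 64120)/[( 64120 + 75430)/2] = 11310/69775 = 0.162092…
E_income = (114/2666) / (11310/69775) = 0.2638…
0 < E_income < 1 ⇒ normal good, necessity.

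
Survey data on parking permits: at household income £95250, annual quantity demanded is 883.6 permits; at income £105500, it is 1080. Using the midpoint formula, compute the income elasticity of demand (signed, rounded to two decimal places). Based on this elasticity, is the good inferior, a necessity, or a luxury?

1.96; luxury

%ΔQ = (1080 − 883.6)/[( 883.6 + 1080)/2] = 196.4/981.8 = 0.200040…
%ΔIncome = (105500 − 95250)/[( 95250 + 105500)/2] = 10250/100375 = 0.102117…
E_income = (196.4/981.8) / (10250/100375) = 1.9589…
E_income > 1 ⇒ normal good, luxury.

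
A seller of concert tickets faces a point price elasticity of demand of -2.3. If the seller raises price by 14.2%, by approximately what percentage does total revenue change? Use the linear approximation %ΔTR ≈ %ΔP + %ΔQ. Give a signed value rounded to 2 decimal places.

-18.46%

%ΔQ ≈ Ed × %ΔP = (-2.3) × (+14.2%) = -32.6600%
%ΔTR ≈ %ΔP + %ΔQ = (+14.2%) + (-32.6600%) = -18.4600%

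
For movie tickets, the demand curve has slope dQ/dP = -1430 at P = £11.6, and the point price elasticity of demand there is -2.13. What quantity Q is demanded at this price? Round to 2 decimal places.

7787.79

Ed = (dQ/dP)·(P/Q) ⇒ Q = (dQ/dP)·P/Ed = (-1430)·11.6/(-2.13) = 7787.7934…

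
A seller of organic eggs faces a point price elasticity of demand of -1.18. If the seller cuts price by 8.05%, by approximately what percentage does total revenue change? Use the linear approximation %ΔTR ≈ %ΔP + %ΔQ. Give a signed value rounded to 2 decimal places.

%ΔQ ≈ Ed × %ΔP = (-1.18) × (-8.05%) = +9.4990%
%ΔTR ≈ %ΔP + %ΔQ = (-8.05%) + (+9.4990%) = +1.4490%

+1.45%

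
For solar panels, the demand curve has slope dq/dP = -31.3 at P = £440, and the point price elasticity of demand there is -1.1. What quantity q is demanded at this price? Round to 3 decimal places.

Ed = (dq/dP)·(P/q) ⇒ q = (dq/dP)·P/Ed = (-31.3)·440/(-1.1) = 12520

12520.000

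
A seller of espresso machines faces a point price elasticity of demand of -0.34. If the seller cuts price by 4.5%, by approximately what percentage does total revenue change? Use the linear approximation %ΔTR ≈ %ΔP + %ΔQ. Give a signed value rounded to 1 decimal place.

%ΔQ ≈ Ed × %ΔP = (-0.34) × (-4.5%) = +1.5300%
%ΔTR ≈ %ΔP + %ΔQ = (-4.5%) + (+1.5300%) = -2.9700%

-3.0%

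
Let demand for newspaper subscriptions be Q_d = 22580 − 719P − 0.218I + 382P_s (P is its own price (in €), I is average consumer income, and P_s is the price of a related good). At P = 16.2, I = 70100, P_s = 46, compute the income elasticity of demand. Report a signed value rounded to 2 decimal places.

At the given values, Q_d = 22580 − 719(16.2) − 0.218(70100) + 382(46) = 13222.4.
∂Q_d/∂I = -0.218.
E = (-0.218) × (70100/13222.4) = -1.1557…

-1.16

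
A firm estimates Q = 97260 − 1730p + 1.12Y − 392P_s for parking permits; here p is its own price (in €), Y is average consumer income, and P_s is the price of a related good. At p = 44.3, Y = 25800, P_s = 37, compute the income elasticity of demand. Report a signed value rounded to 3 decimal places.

At the given values, Q = 97260 − 1730(44.3) + 1.12(25800) − 392(37) = 35013.
∂Q/∂Y = 1.12.
E = (1.12) × (25800/35013) = 0.82529…

0.825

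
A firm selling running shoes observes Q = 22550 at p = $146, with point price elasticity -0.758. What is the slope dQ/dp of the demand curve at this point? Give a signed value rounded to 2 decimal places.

-117.07

Ed = (dQ/dp)·(p/Q) ⇒ dQ/dp = Ed·Q/p = (-0.758)·22550/146 = -117.0746…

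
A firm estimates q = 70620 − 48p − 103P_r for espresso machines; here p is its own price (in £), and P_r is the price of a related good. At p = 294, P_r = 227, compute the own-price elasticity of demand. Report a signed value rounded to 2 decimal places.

-0.43

At the given values, q = 70620 − 48(294) − 103(227) = 33127.
∂q/∂p = −48.
E = (-48) × (294/33127) = -0.4259…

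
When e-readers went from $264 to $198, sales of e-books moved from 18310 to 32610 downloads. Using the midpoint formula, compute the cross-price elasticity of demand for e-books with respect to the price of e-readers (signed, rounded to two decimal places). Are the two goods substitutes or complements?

%ΔQ_{e-books} = (32610 − 18310)/avg = 14300/25460 = 0.561665…
%ΔP_{e-readers} = (198 − 264)/avg = -66/231 = -0.285714…
E_cross = (14300/25460) / (-66/231) = -1.9658…
E_cross < 0 ⇒ the goods are complements.

-1.97; complements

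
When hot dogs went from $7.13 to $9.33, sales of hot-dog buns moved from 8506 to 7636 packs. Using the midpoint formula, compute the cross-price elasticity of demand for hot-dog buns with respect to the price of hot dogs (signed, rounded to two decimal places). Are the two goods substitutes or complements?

%ΔQ_{hot-dog buns} = (7636 − 8506)/avg = -870/8071 = -0.107793…
%ΔP_{hot dogs} = (9.33 − 7.13)/avg = 2.2/8.23 = 0.267314…
E_cross = (-870/8071) / (2.2/8.23) = -0.4032…
E_cross < 0 ⇒ the goods are complements.

-0.40; complements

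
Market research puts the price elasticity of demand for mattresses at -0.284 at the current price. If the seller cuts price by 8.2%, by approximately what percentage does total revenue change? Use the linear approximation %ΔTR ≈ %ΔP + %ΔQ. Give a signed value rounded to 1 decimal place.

-5.9%

%ΔQ ≈ Ed × %ΔP = (-0.284) × (-8.2%) = +2.3288%
%ΔTR ≈ %ΔP + %ΔQ = (-8.2%) + (+2.3288%) = -5.8712%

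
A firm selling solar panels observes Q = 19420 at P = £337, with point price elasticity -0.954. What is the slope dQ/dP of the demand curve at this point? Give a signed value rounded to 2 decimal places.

Ed = (dQ/dP)·(P/Q) ⇒ dQ/dP = Ed·Q/P = (-0.954)·19420/337 = -54.9753…

-54.98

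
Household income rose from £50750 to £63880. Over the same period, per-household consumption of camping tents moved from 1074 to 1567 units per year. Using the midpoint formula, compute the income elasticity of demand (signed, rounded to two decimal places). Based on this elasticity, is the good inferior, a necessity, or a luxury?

1.63; luxury

%ΔQ = (1567 − 1074)/[( 1074 + 1567)/2] = 493/1320.5 = 0.373343…
%ΔIncome = (63880 − 50750)/[( 50750 + 63880)/2] = 13130/57315 = 0.229084…
E_income = (493/1320.5) / (13130/57315) = 1.6297…
E_income > 1 ⇒ normal good, luxury.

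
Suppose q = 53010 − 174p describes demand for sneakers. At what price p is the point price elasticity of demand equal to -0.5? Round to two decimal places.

101.55

Ed = −174p/(53010 − 174p). Set this equal to -0.5:
174p = 0.5·(53010 − 174p) ⇒ 174p(1 + 0.5) = 0.5·53010
p = 0.5·53010 / (174·1.5) = 101.5517…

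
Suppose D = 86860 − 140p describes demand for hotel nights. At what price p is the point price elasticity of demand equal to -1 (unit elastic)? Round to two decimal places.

310.21

Ed = −140p/(86860 − 140p). Set this equal to -1:
140p = 1·(86860 − 140p) ⇒ 140p(1 + 1) = 1·86860
p = 1·86860 / (140·2) = 310.2142…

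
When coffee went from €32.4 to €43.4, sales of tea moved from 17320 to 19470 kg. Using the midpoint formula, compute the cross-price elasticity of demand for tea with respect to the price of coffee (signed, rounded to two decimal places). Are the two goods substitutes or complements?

0.40; substitutes

%ΔQ_{tea} = (19470 − 17320)/avg = 2150/18395 = 0.116879…
%ΔP_{coffee} = (43.4 − 32.4)/avg = 11/37.9 = 0.290237…
E_cross = (2150/18395) / (11/37.9) = 0.4027…
E_cross > 0 ⇒ the goods are substitutes.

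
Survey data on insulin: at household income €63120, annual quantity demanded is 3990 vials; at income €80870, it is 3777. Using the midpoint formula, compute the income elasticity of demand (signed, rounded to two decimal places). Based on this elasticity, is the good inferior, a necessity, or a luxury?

%ΔQ = (3777 − 3990)/[( 3990 + 3777)/2] = -213/3883.5 = -0.054847…
%ΔIncome = (80870 − 63120)/[( 63120 + 80870)/2] = 17750/71995 = 0.246544…
E_income = (-213/3883.5) / (17750/71995) = -0.2224…
E_income < 0 ⇒ inferior good.

-0.22; inferior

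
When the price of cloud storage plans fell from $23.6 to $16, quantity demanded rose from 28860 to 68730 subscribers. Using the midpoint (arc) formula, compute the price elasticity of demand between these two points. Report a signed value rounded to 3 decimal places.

-2.129

%ΔQ = (68730 − 28860) / [(28860 + 68730)/2] = 39870/48795 = 0.817091…
%ΔP = (16 − 23.6) / [(23.6 + 16)/2] = -7.6/19.8 = -0.383838…
Arc Ed = %ΔQ / %ΔP = (39870/48795) / (-7.6/19.8) = -2.12873…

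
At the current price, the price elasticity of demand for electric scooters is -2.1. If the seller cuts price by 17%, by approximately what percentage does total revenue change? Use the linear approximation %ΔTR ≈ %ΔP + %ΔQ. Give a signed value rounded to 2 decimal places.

+18.70%

%ΔQ ≈ Ed × %ΔP = (-2.1) × (-17%) = +35.7000%
%ΔTR ≈ %ΔP + %ΔQ = (-17%) + (+35.7000%) = +18.7000%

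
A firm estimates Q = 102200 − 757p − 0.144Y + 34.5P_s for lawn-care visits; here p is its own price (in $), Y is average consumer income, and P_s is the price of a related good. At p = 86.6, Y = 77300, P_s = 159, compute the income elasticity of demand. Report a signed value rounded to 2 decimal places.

-0.36

At the given values, Q = 102200 − 757(86.6) − 0.144(77300) + 34.5(159) = 30998.1.
∂Q/∂Y = -0.144.
E = (-0.144) × (77300/30998.1) = -0.3590…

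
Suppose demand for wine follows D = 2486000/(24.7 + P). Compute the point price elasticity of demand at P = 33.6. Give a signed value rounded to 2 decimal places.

-0.58

dD/dP = −2486000/(24.7 + P)² = -731.415. At P = 33.6, D = 42641.5.
Ed = (dD/dP)·(P/D) = (-731.415) × (33.6/42641.5) = -0.5763…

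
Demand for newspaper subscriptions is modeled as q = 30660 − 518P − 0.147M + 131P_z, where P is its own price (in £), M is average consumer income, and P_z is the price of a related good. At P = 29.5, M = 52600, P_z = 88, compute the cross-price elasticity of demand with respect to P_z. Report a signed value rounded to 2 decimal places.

0.60

At the given values, q = 30660 − 518(29.5) − 0.147(52600) + 131(88) = 19174.8.
∂q/∂P_z = 131.
E = (131) × (88/19174.8) = 0.6012…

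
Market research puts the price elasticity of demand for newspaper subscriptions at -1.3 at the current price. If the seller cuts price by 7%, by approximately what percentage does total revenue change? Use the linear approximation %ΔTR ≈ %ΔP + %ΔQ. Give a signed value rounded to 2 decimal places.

%ΔQ ≈ Ed × %ΔP = (-1.3) × (-7%) = +9.1000%
%ΔTR ≈ %ΔP + %ΔQ = (-7%) + (+9.1000%) = +2.1000%

+2.10%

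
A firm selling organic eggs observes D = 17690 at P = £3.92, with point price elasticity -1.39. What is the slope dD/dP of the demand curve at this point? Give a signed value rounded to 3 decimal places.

Ed = (dD/dP)·(P/D) ⇒ dD/dP = Ed·D/P = (-1.39)·17690/3.92 = -6272.72959…

-6272.730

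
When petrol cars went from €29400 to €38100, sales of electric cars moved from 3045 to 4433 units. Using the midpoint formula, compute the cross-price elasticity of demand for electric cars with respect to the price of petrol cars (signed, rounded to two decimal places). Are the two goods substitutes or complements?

1.44; substitutes

%ΔQ_{electric cars} = (4433 − 3045)/avg = 1388/3739 = 0.371222…
%ΔP_{petrol cars} = (38100 − 29400)/avg = 8700/33750 = 0.257777…
E_cross = (1388/3739) / (8700/33750) = 1.4400…
E_cross > 0 ⇒ the goods are substitutes.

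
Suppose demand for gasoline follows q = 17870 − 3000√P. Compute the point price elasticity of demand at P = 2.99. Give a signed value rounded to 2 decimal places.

dq/dP = −3000/(2√P) = -867.472. At P = 2.99, q = 12682.5.
Ed = (dq/dP)·(P/q) = (-867.472) × (2.99/12682.5) = -0.2045…

-0.20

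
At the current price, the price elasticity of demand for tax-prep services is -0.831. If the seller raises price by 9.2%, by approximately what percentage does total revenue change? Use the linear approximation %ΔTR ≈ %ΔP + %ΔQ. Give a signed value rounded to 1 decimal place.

%ΔQ ≈ Ed × %ΔP = (-0.831) × (+9.2%) = -7.6452%
%ΔTR ≈ %ΔP + %ΔQ = (+9.2%) + (-7.6452%) = +1.5548%

+1.6%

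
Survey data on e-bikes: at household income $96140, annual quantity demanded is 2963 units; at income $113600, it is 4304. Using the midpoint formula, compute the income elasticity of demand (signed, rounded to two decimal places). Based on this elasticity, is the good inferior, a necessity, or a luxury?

%ΔQ = (4304 − 2963)/[( 2963 + 4304)/2] = 1341/3633.5 = 0.369065…
%ΔIncome = (113600 − 96140)/[( 96140 + 113600)/2] = 17460/104870 = 0.166491…
E_income = (1341/3633.5) / (17460/104870) = 2.2167…
E_income > 1 ⇒ normal good, luxury.

2.22; luxury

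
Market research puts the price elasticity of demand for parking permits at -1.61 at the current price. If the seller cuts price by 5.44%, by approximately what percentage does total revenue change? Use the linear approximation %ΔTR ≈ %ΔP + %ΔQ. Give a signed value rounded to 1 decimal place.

+3.3%

%ΔQ ≈ Ed × %ΔP = (-1.61) × (-5.44%) = +8.7584%
%ΔTR ≈ %ΔP + %ΔQ = (-5.44%) + (+8.7584%) = +3.3184%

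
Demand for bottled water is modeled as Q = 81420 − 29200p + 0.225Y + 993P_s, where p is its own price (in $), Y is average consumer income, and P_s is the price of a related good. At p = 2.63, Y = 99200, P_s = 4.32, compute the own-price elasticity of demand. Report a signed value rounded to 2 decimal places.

At the given values, Q = 81420 − 29200(2.63) + 0.225(99200) + 993(4.32) = 31233.76.
∂Q/∂p = −29200.
E = (-29200) × (2.63/31233.76) = -2.4587…

-2.46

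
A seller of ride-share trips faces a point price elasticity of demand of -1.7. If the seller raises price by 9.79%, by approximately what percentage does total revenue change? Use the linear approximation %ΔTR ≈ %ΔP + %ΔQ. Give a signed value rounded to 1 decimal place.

%ΔQ ≈ Ed × %ΔP = (-1.7) × (+9.79%) = -16.6430%
%ΔTR ≈ %ΔP + %ΔQ = (+9.79%) + (-16.6430%) = -6.8530%

-6.9%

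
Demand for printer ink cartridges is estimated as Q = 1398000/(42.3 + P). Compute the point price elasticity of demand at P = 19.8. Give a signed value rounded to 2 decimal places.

dQ/dP = −1398000/(42.3 + P)² = -362.513. At P = 19.8, Q = 22512.1.
Ed = (dQ/dP)·(P/Q) = (-362.513) × (19.8/22512.1) = -0.3188…

-0.32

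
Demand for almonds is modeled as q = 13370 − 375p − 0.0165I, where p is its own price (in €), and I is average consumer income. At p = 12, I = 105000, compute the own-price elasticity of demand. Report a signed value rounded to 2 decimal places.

-0.63

At the given values, q = 13370 − 375(12) − 0.0165(105000) = 7137.5.
∂q/∂p = −375.
E = (-375) × (12/7137.5) = -0.6304…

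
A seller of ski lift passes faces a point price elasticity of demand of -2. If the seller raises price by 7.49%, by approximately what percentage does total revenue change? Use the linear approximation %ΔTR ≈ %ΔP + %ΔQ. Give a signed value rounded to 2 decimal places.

%ΔQ ≈ Ed × %ΔP = (-2) × (+7.49%) = -14.9800%
%ΔTR ≈ %ΔP + %ΔQ = (+7.49%) + (-14.9800%) = -7.4900%

-7.49%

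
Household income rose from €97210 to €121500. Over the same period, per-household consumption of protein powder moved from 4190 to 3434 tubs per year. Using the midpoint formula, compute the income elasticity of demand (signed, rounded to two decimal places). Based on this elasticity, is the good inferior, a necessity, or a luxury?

%ΔQ = (3434 − 4190)/[( 4190 + 3434)/2] = -756/3812 = -0.198321…
%ΔIncome = (121500 − 97210)/[( 97210 + 121500)/2] = 24290/109355 = 0.222120…
E_income = (-756/3812) / (24290/109355) = -0.8928…
E_income < 0 ⇒ inferior good.

-0.89; inferior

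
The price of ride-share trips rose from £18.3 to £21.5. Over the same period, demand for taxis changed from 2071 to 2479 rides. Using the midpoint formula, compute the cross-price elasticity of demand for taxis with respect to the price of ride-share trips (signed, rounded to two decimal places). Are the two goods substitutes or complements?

1.12; substitutes

%ΔQ_{taxis} = (2479 − 2071)/avg = 408/2275 = 0.179340…
%ΔP_{ride-share trips} = (21.5 − 18.3)/avg = 3.2/19.9 = 0.160804…
E_cross = (408/2275) / (3.2/19.9) = 1.1152…
E_cross > 0 ⇒ the goods are substitutes.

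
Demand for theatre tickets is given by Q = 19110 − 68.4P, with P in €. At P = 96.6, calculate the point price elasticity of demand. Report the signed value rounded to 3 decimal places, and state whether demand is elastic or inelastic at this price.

dQ/dP = −68.4. At P = 96.6, Q = 19110 − 68.4(96.6) = 12502.56.
Ed = (dQ/dP)·(P/Q) = −68.4 × (96.6/12502.56) = -0.52848…
|Ed| = 0.528 < 1, so demand is inelastic.

-0.528; inelastic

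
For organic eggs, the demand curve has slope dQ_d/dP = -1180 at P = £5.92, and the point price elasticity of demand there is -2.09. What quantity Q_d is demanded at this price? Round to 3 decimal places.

3342.392

Ed = (dQ_d/dP)·(P/Q_d) ⇒ Q_d = (dQ_d/dP)·P/Ed = (-1180)·5.92/(-2.09) = 3342.39234…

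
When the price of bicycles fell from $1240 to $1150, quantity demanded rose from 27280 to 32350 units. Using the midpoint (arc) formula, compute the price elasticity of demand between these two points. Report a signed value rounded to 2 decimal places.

%ΔQ = (32350 − 27280) / [(27280 + 32350)/2] = 5070/29815 = 0.170048…
%ΔP = (1150 − 1240) / [(1240 + 1150)/2] = -90/1195 = -0.075313…
Arc Ed = %ΔQ / %ΔP = (5070/29815) / (-90/1195) = -2.2578…

-2.26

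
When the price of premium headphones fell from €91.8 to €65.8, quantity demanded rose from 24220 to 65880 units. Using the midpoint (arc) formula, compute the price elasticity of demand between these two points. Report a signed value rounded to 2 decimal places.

%ΔQ = (65880 − 24220) / [(24220 + 65880)/2] = 41660/45050 = 0.924750…
%ΔP = (65.8 − 91.8) / [(91.8 + 65.8)/2] = -26/78.8 = -0.329949…
Arc Ed = %ΔQ / %ΔP = (41660/45050) / (-26/78.8) = -2.8027…

-2.80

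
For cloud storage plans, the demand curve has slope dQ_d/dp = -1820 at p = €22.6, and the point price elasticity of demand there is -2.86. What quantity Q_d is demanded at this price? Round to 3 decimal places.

14381.818

Ed = (dQ_d/dp)·(p/Q_d) ⇒ Q_d = (dQ_d/dp)·p/Ed = (-1820)·22.6/(-2.86) = 14381.81818…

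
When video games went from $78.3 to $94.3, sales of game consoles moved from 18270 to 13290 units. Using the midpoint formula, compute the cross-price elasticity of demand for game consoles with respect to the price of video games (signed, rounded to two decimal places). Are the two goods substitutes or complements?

%ΔQ_{game consoles} = (13290 − 18270)/avg = -4980/15780 = -0.315589…
%ΔP_{video games} = (94.3 − 78.3)/avg = 16/86.3 = 0.185399…
E_cross = (-4980/15780) / (16/86.3) = -1.7022…
E_cross < 0 ⇒ the goods are complements.

-1.70; complements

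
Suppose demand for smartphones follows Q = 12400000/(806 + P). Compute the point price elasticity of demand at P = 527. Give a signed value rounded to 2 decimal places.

dQ/dP = −12400000/(806 + P)² = -6.97849. At P = 527, Q = 9302.33.
Ed = (dQ/dP)·(P/Q) = (-6.97849) × (527/9302.33) = -0.3953…

-0.40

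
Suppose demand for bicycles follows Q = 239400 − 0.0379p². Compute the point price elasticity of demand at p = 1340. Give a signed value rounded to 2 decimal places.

dQ/dp = −2·0.0379·p = -101.572. At p = 1340, Q = 171346.76.
Ed = (dQ/dp)·(p/Q) = (-101.572) × (1340/171346.76) = -0.7943…

-0.79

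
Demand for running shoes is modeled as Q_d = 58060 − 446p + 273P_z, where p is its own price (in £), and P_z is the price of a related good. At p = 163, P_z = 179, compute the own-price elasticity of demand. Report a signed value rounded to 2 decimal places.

-2.12

At the given values, Q_d = 58060 − 446(163) + 273(179) = 34229.
∂Q_d/∂p = −446.
E = (-446) × (163/34229) = -2.1238…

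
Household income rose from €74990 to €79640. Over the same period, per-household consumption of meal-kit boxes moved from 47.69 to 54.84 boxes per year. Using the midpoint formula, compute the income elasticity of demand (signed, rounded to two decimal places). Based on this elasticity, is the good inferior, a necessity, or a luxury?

%ΔQ = (54.84 − 47.69)/[( 47.69 + 54.84)/2] = 7.15/51.265 = 0.139471…
%ΔIncome = (79640 − 74990)/[( 74990 + 79640)/2] = 4650/77315 = 0.060143…
E_income = (7.15/51.265) / (4650/77315) = 2.3189…
E_income > 1 ⇒ normal good, luxury.

2.32; luxury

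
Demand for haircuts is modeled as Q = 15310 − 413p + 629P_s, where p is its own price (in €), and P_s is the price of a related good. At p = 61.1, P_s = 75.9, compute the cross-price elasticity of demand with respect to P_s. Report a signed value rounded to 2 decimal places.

1.26

At the given values, Q = 15310 − 413(61.1) + 629(75.9) = 37816.8.
∂Q/∂P_s = 629.
E = (629) × (75.9/37816.8) = 1.2624…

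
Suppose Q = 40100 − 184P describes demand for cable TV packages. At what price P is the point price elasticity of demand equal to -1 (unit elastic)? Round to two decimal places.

Ed = −184P/(40100 − 184P). Set this equal to -1:
184P = 1·(40100 − 184P) ⇒ 184P(1 + 1) = 1·40100
P = 1·40100 / (184·2) = 108.9673…

108.97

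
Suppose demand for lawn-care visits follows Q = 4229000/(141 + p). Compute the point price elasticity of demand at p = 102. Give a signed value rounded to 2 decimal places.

dQ/dp = −4229000/(141 + p)² = -71.6185. At p = 102, Q = 17403.3.
Ed = (dQ/dp)·(p/Q) = (-71.6185) × (102/17403.3) = -0.4197…

-0.42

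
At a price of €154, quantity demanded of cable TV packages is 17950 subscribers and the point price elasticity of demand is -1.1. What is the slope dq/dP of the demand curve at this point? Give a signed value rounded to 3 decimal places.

Ed = (dq/dP)·(P/q) ⇒ dq/dP = Ed·q/P = (-1.1)·17950/154 = -128.21428…

-128.214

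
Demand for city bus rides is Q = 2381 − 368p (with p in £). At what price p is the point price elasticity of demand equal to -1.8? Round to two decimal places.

4.16

Ed = −368p/(2381 − 368p). Set this equal to -1.8:
368p = 1.8·(2381 − 368p) ⇒ 368p(1 + 1.8) = 1.8·2381
p = 1.8·2381 / (368·2.8) = 4.1593…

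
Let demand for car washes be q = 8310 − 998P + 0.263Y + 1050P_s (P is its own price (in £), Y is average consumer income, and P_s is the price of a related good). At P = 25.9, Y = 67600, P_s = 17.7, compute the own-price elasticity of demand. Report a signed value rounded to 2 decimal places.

At the given values, q = 8310 − 998(25.9) + 0.263(67600) + 1050(17.7) = 18825.6.
∂q/∂P = −998.
E = (-998) × (25.9/18825.6) = -1.3730…

-1.37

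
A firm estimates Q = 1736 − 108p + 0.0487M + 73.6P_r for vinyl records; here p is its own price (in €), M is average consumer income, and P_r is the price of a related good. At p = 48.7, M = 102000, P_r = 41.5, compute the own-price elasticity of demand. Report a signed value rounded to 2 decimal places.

At the given values, Q = 1736 − 108(48.7) + 0.0487(102000) + 73.6(41.5) = 4498.2.
∂Q/∂p = −108.
E = (-108) × (48.7/4498.2) = -1.1692…

-1.17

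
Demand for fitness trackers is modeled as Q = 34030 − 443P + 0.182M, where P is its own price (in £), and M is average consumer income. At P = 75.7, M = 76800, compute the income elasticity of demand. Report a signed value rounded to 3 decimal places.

At the given values, Q = 34030 − 443(75.7) + 0.182(76800) = 14472.5.
∂Q/∂M = 0.182.
E = (0.182) × (76800/14472.5) = 0.96580…

0.966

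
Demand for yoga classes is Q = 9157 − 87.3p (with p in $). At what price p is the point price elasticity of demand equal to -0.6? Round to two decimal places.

39.33

Ed = −87.3p/(9157 − 87.3p). Set this equal to -0.6:
87.3p = 0.6·(9157 − 87.3p) ⇒ 87.3p(1 + 0.6) = 0.6·9157
p = 0.6·9157 / (87.3·1.6) = 39.3341…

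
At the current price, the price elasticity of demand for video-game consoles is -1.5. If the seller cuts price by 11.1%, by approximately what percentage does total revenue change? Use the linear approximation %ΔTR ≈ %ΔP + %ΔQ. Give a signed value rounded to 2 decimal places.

%ΔQ ≈ Ed × %ΔP = (-1.5) × (-11.1%) = +16.6500%
%ΔTR ≈ %ΔP + %ΔQ = (-11.1%) + (+16.6500%) = +5.5500%

+5.55%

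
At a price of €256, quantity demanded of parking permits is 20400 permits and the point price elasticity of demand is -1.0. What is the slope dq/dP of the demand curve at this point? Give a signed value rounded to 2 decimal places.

-79.69

Ed = (dq/dP)·(P/q) ⇒ dq/dP = Ed·q/P = (-1.0)·20400/256 = -79.6875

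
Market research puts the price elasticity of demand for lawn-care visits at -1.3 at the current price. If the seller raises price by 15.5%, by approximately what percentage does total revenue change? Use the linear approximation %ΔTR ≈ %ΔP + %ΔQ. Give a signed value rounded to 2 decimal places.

%ΔQ ≈ Ed × %ΔP = (-1.3) × (+15.5%) = -20.1500%
%ΔTR ≈ %ΔP + %ΔQ = (+15.5%) + (-20.1500%) = -4.6500%

-4.65%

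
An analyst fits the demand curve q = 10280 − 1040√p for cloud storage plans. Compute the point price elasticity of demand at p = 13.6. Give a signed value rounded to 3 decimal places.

-0.298

dq/dp = −1040/(2√p) = -141.005. At p = 13.6, q = 6444.67.
Ed = (dq/dp)·(p/q) = (-141.005) × (13.6/6444.67) = -0.29755…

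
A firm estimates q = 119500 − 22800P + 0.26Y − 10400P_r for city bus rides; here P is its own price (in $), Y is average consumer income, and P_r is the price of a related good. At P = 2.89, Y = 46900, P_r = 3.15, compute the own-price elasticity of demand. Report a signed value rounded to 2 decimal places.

At the given values, q = 119500 − 22800(2.89) + 0.26(46900) − 10400(3.15) = 33042.
∂q/∂P = −22800.
E = (-22800) × (2.89/33042) = -1.9941…

-1.99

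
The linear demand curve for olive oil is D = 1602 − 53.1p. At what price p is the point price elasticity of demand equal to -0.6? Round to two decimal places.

Ed = −53.1p/(1602 − 53.1p). Set this equal to -0.6:
53.1p = 0.6·(1602 − 53.1p) ⇒ 53.1p(1 + 0.6) = 0.6·1602
p = 0.6·1602 / (53.1·1.6) = 11.3135…

11.31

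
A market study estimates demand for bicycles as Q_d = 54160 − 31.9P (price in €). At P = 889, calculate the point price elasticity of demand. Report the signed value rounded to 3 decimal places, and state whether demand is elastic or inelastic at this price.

dQ_d/dP = −31.9. At P = 889, Q_d = 54160 − 31.9(889) = 25800.9.
Ed = (dQ_d/dP)·(P/Q_d) = −31.9 × (889/25800.9) = -1.09915…
|Ed| = 1.099 > 1, so demand is elastic.

-1.099; elastic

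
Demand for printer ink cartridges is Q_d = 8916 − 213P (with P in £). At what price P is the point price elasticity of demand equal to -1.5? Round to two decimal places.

25.12

Ed = −213P/(8916 − 213P). Set this equal to -1.5:
213P = 1.5·(8916 − 213P) ⇒ 213P(1 + 1.5) = 1.5·8916
P = 1.5·8916 / (213·2.5) = 25.1154…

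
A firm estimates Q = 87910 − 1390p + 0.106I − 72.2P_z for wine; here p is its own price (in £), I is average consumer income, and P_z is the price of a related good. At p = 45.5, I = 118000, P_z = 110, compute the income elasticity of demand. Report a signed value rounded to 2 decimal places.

0.43

At the given values, Q = 87910 − 1390(45.5) + 0.106(118000) − 72.2(110) = 29231.
∂Q/∂I = 0.106.
E = (0.106) × (118000/29231) = 0.4279…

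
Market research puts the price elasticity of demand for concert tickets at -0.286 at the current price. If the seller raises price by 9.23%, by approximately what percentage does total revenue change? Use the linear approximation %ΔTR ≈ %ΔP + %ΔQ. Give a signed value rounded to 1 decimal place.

%ΔQ ≈ Ed × %ΔP = (-0.286) × (+9.23%) = -2.6398%
%ΔTR ≈ %ΔP + %ΔQ = (+9.23%) + (-2.6398%) = +6.5902%

+6.6%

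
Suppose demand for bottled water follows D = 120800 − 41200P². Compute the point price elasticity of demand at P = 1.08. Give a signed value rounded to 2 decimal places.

dD/dP = −2·41200·P = -88992. At P = 1.08, D = 72744.32.
Ed = (dD/dP)·(P/D) = (-88992) × (1.08/72744.32) = -1.3212…

-1.32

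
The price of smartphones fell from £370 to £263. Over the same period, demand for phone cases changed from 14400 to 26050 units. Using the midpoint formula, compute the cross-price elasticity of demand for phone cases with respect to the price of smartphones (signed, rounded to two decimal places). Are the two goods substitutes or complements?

-1.70; complements

%ΔQ_{phone cases} = (26050 − 14400)/avg = 11650/20225 = 0.576019…
%ΔP_{smartphones} = (263 − 370)/avg = -107/316.5 = -0.338072…
E_cross = (11650/20225) / (-107/316.5) = -1.7038…
E_cross < 0 ⇒ the goods are complements.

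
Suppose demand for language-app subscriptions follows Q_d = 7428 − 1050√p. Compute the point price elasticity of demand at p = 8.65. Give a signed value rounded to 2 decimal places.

-0.36

dQ_d/dp = −1050/(2√p) = -178.505. At p = 8.65, Q_d = 4339.86.
Ed = (dQ_d/dp)·(p/Q_d) = (-178.505) × (8.65/4339.86) = -0.3557…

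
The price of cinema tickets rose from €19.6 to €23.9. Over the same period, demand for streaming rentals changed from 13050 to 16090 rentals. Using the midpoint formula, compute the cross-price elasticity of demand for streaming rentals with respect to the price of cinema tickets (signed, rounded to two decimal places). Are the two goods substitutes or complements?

1.06; substitutes

%ΔQ_{streaming rentals} = (16090 − 13050)/avg = 3040/14570 = 0.208647…
%ΔP_{cinema tickets} = (23.9 − 19.6)/avg = 4.3/21.75 = 0.197701…
E_cross = (3040/14570) / (4.3/21.75) = 1.0553…
E_cross > 0 ⇒ the goods are substitutes.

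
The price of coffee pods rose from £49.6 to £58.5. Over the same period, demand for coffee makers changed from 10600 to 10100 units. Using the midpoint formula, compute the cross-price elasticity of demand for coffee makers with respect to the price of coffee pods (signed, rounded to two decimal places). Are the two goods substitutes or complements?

-0.29; complements

%ΔQ_{coffee makers} = (10100 − 10600)/avg = -500/10350 = -0.048309…
%ΔP_{coffee pods} = (58.5 − 49.6)/avg = 8.9/54.05 = 0.164662…
E_cross = (-500/10350) / (8.9/54.05) = -0.2933…
E_cross < 0 ⇒ the goods are complements.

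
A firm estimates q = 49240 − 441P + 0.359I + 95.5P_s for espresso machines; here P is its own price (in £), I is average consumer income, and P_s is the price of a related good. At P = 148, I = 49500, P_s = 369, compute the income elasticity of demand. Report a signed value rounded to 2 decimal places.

0.48

At the given values, q = 49240 − 441(148) + 0.359(49500) + 95.5(369) = 36982.
∂q/∂I = 0.359.
E = (0.359) × (49500/36982) = 0.4805…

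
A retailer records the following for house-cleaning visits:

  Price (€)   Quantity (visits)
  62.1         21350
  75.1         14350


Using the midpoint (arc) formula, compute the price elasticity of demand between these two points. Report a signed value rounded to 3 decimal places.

-2.069

%ΔQ = (14350 − 21350) / [(21350 + 14350)/2] = -7000/17850 = -0.392156…
%ΔP = (75.1 − 62.1) / [(62.1 + 75.1)/2] = 13/68.6 = 0.189504…
Arc Ed = %ΔQ / %ΔP = (-7000/17850) / (13/68.6) = -2.06938…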